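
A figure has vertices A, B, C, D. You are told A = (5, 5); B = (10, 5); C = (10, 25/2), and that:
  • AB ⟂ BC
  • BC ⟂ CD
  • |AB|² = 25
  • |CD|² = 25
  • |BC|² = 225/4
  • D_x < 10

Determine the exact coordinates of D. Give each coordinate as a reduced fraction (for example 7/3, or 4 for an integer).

1. D_x = 5  [[BC ⟂ CD ⇒ 15/2y-375/4=0] ∩ [|D−(10, 25/2)|²=25]]
2. D_y = 25/2  [[BC ⟂ CD ⇒ 15/2y-375/4=0] ∩ [|D−(10, 25/2)|²=25]]
   so D = (5, 25/2)

D = (5, 25/2)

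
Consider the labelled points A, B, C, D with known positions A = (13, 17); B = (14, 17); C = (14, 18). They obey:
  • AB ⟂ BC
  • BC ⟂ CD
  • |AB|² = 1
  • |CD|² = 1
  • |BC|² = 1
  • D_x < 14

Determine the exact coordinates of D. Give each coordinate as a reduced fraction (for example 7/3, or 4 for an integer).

1. D_x = 13  [[BC ⟂ CD ⇒ 1y-18=0] ∩ [|D−(14, 18)|²=1]]
2. D_y = 18  [[BC ⟂ CD ⇒ 1y-18=0] ∩ [|D−(14, 18)|²=1]]
   so D = (13, 18)

D = (13, 18)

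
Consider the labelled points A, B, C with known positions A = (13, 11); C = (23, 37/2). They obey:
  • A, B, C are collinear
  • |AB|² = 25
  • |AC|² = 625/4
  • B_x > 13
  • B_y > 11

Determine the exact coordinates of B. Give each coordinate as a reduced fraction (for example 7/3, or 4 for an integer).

B = (17, 14)

1. B_x = 17  [[A, B, C are collinear ⇒ 15/2x-10y+25/2=0] ∩ [|B−(13, 11)|²=25]]
2. B_y = 14  [[A, B, C are collinear ⇒ 15/2x-10y+25/2=0] ∩ [|B−(13, 11)|²=25]]
   so B = (17, 14)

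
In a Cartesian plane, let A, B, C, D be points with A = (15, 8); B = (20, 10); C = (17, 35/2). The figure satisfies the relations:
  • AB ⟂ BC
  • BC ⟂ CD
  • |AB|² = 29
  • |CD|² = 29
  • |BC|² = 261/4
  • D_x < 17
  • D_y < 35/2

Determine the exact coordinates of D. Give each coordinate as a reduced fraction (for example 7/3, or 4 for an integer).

1. D_x = 12  [[BC ⟂ CD ⇒ -3x+15/2y-321/4=0] ∩ [|D−(17, 35/2)|²=29]]
2. D_y = 31/2  [[BC ⟂ CD ⇒ -3x+15/2y-321/4=0] ∩ [|D−(17, 35/2)|²=29]]
   so D = (12, 31/2)

D = (12, 31/2)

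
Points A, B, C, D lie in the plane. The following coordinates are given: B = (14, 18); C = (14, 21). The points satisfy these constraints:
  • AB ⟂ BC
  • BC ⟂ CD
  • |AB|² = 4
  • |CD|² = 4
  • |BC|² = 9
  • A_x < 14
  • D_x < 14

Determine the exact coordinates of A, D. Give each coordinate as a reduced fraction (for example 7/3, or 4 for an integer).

A = (12, 18)
D = (12, 21)

1. A_x = 12  [[AB ⟂ BC ⇒ -3y+54=0] ∩ [|A−(14, 18)|²=4]]
2. A_y = 18  [[AB ⟂ BC ⇒ -3y+54=0] ∩ [|A−(14, 18)|²=4]]
   so A = (12, 18)
3. D_x = 12  [[BC ⟂ CD ⇒ 3y-63=0] ∩ [|D−(14, 21)|²=4]]
4. D_y = 21  [[BC ⟂ CD ⇒ 3y-63=0] ∩ [|D−(14, 21)|²=4]]
   so D = (12, 21)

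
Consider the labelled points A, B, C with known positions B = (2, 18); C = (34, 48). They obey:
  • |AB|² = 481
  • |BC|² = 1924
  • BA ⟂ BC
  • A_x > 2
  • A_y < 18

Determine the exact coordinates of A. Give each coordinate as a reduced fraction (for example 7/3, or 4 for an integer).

1. A_x = 17  [[BA ⟂ BC ⇒ 32x+30y-604=0] ∩ [|A−(2, 18)|²=481]]
2. A_y = 2  [[BA ⟂ BC ⇒ 32x+30y-604=0] ∩ [|A−(2, 18)|²=481]]
   so A = (17, 2)

A = (17, 2)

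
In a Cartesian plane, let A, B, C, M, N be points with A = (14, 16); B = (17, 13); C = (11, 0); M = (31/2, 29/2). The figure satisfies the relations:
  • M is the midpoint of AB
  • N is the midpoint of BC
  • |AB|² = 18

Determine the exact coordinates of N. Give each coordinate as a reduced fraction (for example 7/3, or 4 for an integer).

1. N_x = 14  [2·N = B+C = (17, 13)+(11, 0)]
2. N_y = 13/2  [2·N = B+C = (17, 13)+(11, 0)]
   so N = (14, 13/2)

N = (14, 13/2)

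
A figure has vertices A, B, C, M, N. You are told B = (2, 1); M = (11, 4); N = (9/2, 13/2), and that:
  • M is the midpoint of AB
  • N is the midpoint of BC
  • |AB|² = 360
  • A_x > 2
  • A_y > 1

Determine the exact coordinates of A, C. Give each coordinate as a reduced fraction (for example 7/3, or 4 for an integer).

1. A_x = 20  [A = 2·M−B = 2·(11, 4)−(2, 1)]
2. A_y = 7  [A = 2·M−B = 2·(11, 4)−(2, 1)]
   so A = (20, 7)
3. C_x = 7  [C = 2·N−B = 2·(9/2, 13/2)−(2, 1)]
4. C_y = 12  [C = 2·N−B = 2·(9/2, 13/2)−(2, 1)]
   so C = (7, 12)

A = (20, 7)
C = (7, 12)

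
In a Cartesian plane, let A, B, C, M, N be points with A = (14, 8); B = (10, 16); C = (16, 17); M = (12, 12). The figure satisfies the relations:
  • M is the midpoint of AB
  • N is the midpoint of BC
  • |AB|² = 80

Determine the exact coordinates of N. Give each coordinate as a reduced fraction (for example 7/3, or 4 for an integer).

N = (13, 33/2)

1. N_x = 13  [2·N = B+C = (10, 16)+(16, 17)]
2. N_y = 33/2  [2·N = B+C = (10, 16)+(16, 17)]
   so N = (13, 33/2)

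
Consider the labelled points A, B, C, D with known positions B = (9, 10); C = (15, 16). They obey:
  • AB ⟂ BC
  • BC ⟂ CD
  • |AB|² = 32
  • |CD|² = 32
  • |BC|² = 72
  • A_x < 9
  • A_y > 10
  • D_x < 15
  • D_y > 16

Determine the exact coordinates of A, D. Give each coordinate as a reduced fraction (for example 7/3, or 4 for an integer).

A = (5, 14)
D = (11, 20)

1. A_x = 5  [[AB ⟂ BC ⇒ -6x-6y+114=0] ∩ [|A−(9, 10)|²=32]]
2. A_y = 14  [[AB ⟂ BC ⇒ -6x-6y+114=0] ∩ [|A−(9, 10)|²=32]]
   so A = (5, 14)
3. D_x = 11  [[BC ⟂ CD ⇒ 6x+6y-186=0] ∩ [|D−(15, 16)|²=32]]
4. D_y = 20  [[BC ⟂ CD ⇒ 6x+6y-186=0] ∩ [|D−(15, 16)|²=32]]
   so D = (11, 20)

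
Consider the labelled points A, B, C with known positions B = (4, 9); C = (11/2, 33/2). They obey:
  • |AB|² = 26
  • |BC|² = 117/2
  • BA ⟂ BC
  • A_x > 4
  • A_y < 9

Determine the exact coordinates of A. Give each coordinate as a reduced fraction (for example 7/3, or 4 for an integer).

A = (9, 8)

1. A_x = 9  [[BA ⟂ BC ⇒ 3/2x+15/2y-147/2=0] ∩ [|A−(4, 9)|²=26]]
2. A_y = 8  [[BA ⟂ BC ⇒ 3/2x+15/2y-147/2=0] ∩ [|A−(4, 9)|²=26]]
   so A = (9, 8)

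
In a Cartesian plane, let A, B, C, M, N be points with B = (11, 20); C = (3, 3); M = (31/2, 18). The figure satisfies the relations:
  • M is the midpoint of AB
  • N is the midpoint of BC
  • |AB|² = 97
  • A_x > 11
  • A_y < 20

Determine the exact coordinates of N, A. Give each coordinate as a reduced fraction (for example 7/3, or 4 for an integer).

N = (7, 23/2)
A = (20, 16)

1. A_x = 20  [A = 2·M−B = 2·(31/2, 18)−(11, 20)]
2. A_y = 16  [A = 2·M−B = 2·(31/2, 18)−(11, 20)]
   so A = (20, 16)
3. N_x = 7  [2·N = B+C = (11, 20)+(3, 3)]
4. N_y = 23/2  [2·N = B+C = (11, 20)+(3, 3)]
   so N = (7, 23/2)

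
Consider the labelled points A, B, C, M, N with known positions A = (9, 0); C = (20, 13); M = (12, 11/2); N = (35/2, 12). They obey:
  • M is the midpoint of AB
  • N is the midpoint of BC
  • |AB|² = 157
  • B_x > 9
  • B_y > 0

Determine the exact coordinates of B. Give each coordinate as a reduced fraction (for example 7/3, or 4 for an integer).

B = (15, 11)

1. B_x = 15  [B = 2·M−A = 2·(12, 11/2)−(9, 0)]
2. B_y = 11  [B = 2·M−A = 2·(12, 11/2)−(9, 0)]
   so B = (15, 11)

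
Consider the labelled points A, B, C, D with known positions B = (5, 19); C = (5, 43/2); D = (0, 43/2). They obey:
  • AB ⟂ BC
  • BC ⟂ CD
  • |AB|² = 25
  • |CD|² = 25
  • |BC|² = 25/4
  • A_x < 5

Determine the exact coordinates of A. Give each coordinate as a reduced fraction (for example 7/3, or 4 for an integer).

A = (0, 19)

1. A_x = 0  [[AB ⟂ BC ⇒ -5/2y+95/2=0] ∩ [|A−(5, 19)|²=25]]
2. A_y = 19  [[AB ⟂ BC ⇒ -5/2y+95/2=0] ∩ [|A−(5, 19)|²=25]]
   so A = (0, 19)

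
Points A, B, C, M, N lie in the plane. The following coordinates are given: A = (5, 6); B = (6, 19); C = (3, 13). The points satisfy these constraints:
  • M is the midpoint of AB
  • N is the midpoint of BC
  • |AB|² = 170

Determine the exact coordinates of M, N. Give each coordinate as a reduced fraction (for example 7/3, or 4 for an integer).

1. M_x = 11/2  [2·M = A+B = (5, 6)+(6, 19)]
2. M_y = 25/2  [2·M = A+B = (5, 6)+(6, 19)]
   so M = (11/2, 25/2)
3. N_x = 9/2  [2·N = B+C = (6, 19)+(3, 13)]
4. N_y = 16  [2·N = B+C = (6, 19)+(3, 13)]
   so N = (9/2, 16)

M = (11/2, 25/2)
N = (9/2, 16)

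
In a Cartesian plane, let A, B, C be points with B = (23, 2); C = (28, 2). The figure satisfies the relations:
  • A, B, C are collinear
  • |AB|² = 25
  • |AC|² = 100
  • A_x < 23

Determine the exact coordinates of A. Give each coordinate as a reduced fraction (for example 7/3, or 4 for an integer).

1. A_x = 18  [[A, B, C are collinear ⇒ 5y-10=0] ∩ [|A−(23, 2)|²=25]]
2. A_y = 2  [[A, B, C are collinear ⇒ 5y-10=0] ∩ [|A−(23, 2)|²=25]]
   so A = (18, 2)

A = (18, 2)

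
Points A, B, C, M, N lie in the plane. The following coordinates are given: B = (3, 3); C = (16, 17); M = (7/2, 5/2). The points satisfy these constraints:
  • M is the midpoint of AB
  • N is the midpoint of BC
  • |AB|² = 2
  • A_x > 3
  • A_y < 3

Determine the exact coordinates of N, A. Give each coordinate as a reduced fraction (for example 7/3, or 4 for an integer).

1. A_x = 4  [A = 2·M−B = 2·(7/2, 5/2)−(3, 3)]
2. A_y = 2  [A = 2·M−B = 2·(7/2, 5/2)−(3, 3)]
   so A = (4, 2)
3. N_x = 19/2  [2·N = B+C = (3, 3)+(16, 17)]
4. N_y = 10  [2·N = B+C = (3, 3)+(16, 17)]
   so N = (19/2, 10)

N = (19/2, 10)
A = (4, 2)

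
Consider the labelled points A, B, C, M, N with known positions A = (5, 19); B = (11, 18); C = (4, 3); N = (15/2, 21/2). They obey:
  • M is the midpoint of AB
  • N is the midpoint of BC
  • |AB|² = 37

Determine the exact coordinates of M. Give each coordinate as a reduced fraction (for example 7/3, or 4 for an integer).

1. M_x = 8  [2·M = A+B = (5, 19)+(11, 18)]
2. M_y = 37/2  [2·M = A+B = (5, 19)+(11, 18)]
   so M = (8, 37/2)

M = (8, 37/2)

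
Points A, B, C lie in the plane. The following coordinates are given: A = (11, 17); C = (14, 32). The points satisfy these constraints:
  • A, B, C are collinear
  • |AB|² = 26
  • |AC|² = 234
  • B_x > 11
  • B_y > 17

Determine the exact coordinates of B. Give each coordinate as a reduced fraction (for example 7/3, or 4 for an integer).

1. B_x = 12  [[A, B, C are collinear ⇒ 15x-3y-114=0] ∩ [|B−(11, 17)|²=26]]
2. B_y = 22  [[A, B, C are collinear ⇒ 15x-3y-114=0] ∩ [|B−(11, 17)|²=26]]
   so B = (12, 22)

B = (12, 22)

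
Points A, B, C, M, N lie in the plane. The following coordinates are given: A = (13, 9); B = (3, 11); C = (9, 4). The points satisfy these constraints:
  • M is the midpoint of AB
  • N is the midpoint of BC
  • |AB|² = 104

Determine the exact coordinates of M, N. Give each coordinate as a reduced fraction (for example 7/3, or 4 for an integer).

1. M_x = 8  [2·M = A+B = (13, 9)+(3, 11)]
2. M_y = 10  [2·M = A+B = (13, 9)+(3, 11)]
   so M = (8, 10)
3. N_x = 6  [2·N = B+C = (3, 11)+(9, 4)]
4. N_y = 15/2  [2·N = B+C = (3, 11)+(9, 4)]
   so N = (6, 15/2)

M = (8, 10)
N = (6, 15/2)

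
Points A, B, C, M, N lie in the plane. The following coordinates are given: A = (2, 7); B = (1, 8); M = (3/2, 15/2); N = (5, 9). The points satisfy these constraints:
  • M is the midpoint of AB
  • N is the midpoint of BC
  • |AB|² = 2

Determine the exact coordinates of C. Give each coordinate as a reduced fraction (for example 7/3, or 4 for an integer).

1. C_x = 9  [C = 2·N−B = 2·(5, 9)−(1, 8)]
2. C_y = 10  [C = 2·N−B = 2·(5, 9)−(1, 8)]
   so C = (9, 10)

C = (9, 10)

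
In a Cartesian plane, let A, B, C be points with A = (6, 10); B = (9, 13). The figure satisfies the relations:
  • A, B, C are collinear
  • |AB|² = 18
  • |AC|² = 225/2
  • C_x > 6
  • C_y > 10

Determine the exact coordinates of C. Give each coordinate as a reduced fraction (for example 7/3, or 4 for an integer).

C = (27/2, 35/2)

1. C_x = 27/2  [[A, B, C are collinear ⇒ -3x+3y-12=0] ∩ [|C−(6, 10)|²=225/2]]
2. C_y = 35/2  [[A, B, C are collinear ⇒ -3x+3y-12=0] ∩ [|C−(6, 10)|²=225/2]]
   so C = (27/2, 35/2)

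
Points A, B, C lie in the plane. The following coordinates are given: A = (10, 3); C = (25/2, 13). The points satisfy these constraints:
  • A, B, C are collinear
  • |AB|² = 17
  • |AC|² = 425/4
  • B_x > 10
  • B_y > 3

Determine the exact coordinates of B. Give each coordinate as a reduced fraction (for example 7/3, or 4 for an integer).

B = (11, 7)

1. B_x = 11  [[A, B, C are collinear ⇒ 10x-5/2y-185/2=0] ∩ [|B−(10, 3)|²=17]]
2. B_y = 7  [[A, B, C are collinear ⇒ 10x-5/2y-185/2=0] ∩ [|B−(10, 3)|²=17]]
   so B = (11, 7)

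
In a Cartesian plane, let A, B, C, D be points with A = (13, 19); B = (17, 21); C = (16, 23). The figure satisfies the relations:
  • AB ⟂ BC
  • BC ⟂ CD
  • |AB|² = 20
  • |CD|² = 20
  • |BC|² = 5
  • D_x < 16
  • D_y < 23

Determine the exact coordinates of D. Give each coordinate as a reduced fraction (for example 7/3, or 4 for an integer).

D = (12, 21)

1. D_x = 12  [[BC ⟂ CD ⇒ -1x+2y-30=0] ∩ [|D−(16, 23)|²=20]]
2. D_y = 21  [[BC ⟂ CD ⇒ -1x+2y-30=0] ∩ [|D−(16, 23)|²=20]]
   so D = (12, 21)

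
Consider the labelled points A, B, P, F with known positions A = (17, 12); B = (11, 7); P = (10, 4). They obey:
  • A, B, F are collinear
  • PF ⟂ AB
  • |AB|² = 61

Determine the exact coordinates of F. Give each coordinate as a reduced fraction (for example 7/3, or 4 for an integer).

F = (545/61, 322/61)

1. F_x = 545/61  [[A, B, F are collinear ⇒ 5x-6y-13=0] ∩ [PF ⟂ AB ⇒ -6x-5y+80=0]]
2. F_y = 322/61  [[A, B, F are collinear ⇒ 5x-6y-13=0] ∩ [PF ⟂ AB ⇒ -6x-5y+80=0]]
   so F = (545/61, 322/61)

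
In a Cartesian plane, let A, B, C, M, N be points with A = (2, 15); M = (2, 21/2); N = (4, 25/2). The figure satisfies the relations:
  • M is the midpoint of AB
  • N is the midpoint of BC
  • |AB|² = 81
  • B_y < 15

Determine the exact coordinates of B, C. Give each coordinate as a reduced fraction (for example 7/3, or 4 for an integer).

1. B_x = 2  [B = 2·M−A = 2·(2, 21/2)−(2, 15)]
2. B_y = 6  [B = 2·M−A = 2·(2, 21/2)−(2, 15)]
   so B = (2, 6)
3. C_x = 6  [C = 2·N−B = 2·(4, 25/2)−(2, 6)]
4. C_y = 19  [C = 2·N−B = 2·(4, 25/2)−(2, 6)]
   so C = (6, 19)

B = (2, 6)
C = (6, 19)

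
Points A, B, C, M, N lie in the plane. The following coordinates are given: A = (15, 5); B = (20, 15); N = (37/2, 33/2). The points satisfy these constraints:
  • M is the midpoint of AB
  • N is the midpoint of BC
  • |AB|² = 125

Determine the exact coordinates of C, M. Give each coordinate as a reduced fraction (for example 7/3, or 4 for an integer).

1. M_x = 35/2  [2·M = A+B = (15, 5)+(20, 15)]
2. M_y = 10  [2·M = A+B = (15, 5)+(20, 15)]
   so M = (35/2, 10)
3. C_x = 17  [C = 2·N−B = 2·(37/2, 33/2)−(20, 15)]
4. C_y = 18  [C = 2·N−B = 2·(37/2, 33/2)−(20, 15)]
   so C = (17, 18)

C = (17, 18)
M = (35/2, 10)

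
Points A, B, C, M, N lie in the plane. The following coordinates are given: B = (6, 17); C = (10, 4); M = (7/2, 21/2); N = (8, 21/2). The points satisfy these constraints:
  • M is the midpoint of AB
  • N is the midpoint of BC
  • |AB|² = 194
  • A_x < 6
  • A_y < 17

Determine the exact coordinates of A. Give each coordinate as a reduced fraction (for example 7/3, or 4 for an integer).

A = (1, 4)

1. A_x = 1  [A = 2·M−B = 2·(7/2, 21/2)−(6, 17)]
2. A_y = 4  [A = 2·M−B = 2·(7/2, 21/2)−(6, 17)]
   so A = (1, 4)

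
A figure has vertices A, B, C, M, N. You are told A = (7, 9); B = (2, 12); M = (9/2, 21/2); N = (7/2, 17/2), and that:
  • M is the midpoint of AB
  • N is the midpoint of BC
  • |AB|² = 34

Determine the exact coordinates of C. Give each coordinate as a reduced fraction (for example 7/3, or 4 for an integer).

C = (5, 5)

1. C_x = 5  [C = 2·N−B = 2·(7/2, 17/2)−(2, 12)]
2. C_y = 5  [C = 2·N−B = 2·(7/2, 17/2)−(2, 12)]
   so C = (5, 5)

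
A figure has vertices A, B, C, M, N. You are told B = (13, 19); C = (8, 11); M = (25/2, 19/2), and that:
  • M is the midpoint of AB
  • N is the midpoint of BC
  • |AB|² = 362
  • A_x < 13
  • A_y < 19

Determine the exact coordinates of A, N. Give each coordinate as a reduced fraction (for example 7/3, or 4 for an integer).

1. A_x = 12  [A = 2·M−B = 2·(25/2, 19/2)−(13, 19)]
2. A_y = 0  [A = 2·M−B = 2·(25/2, 19/2)−(13, 19)]
   so A = (12, 0)
3. N_x = 21/2  [2·N = B+C = (13, 19)+(8, 11)]
4. N_y = 15  [2·N = B+C = (13, 19)+(8, 11)]
   so N = (21/2, 15)

A = (12, 0)
N = (21/2, 15)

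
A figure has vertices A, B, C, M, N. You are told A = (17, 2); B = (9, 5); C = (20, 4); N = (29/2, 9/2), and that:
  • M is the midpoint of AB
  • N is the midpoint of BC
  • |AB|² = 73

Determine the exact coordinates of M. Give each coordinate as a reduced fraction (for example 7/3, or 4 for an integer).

M = (13, 7/2)

1. M_x = 13  [2·M = A+B = (17, 2)+(9, 5)]
2. M_y = 7/2  [2·M = A+B = (17, 2)+(9, 5)]
   so M = (13, 7/2)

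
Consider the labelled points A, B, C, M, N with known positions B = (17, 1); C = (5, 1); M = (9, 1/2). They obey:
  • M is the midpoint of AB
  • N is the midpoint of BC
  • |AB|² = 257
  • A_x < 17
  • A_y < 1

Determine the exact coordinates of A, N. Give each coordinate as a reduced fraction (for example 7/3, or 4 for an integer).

1. A_x = 1  [A = 2·M−B = 2·(9, 1/2)−(17, 1)]
2. A_y = 0  [A = 2·M−B = 2·(9, 1/2)−(17, 1)]
   so A = (1, 0)
3. N_x = 11  [2·N = B+C = (17, 1)+(5, 1)]
4. N_y = 1  [2·N = B+C = (17, 1)+(5, 1)]
   so N = (11, 1)

A = (1, 0)
N = (11, 1)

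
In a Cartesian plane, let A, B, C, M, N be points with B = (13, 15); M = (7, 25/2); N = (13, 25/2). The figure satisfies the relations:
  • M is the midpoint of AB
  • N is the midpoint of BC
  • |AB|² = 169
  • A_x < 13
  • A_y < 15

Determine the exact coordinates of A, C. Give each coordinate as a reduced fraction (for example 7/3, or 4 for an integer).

A = (1, 10)
C = (13, 10)

1. A_x = 1  [A = 2·M−B = 2·(7, 25/2)−(13, 15)]
2. A_y = 10  [A = 2·M−B = 2·(7, 25/2)−(13, 15)]
   so A = (1, 10)
3. C_x = 13  [C = 2·N−B = 2·(13, 25/2)−(13, 15)]
4. C_y = 10  [C = 2·N−B = 2·(13, 25/2)−(13, 15)]
   so C = (13, 10)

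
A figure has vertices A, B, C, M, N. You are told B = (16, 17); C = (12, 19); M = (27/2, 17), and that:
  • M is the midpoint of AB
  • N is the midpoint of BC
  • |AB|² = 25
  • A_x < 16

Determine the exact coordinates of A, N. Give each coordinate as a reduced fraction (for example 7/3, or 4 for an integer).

A = (11, 17)
N = (14, 18)

1. A_x = 11  [A = 2·M−B = 2·(27/2, 17)−(16, 17)]
2. A_y = 17  [A = 2·M−B = 2·(27/2, 17)−(16, 17)]
   so A = (11, 17)
3. N_x = 14  [2·N = B+C = (16, 17)+(12, 19)]
4. N_y = 18  [2·N = B+C = (16, 17)+(12, 19)]
   so N = (14, 18)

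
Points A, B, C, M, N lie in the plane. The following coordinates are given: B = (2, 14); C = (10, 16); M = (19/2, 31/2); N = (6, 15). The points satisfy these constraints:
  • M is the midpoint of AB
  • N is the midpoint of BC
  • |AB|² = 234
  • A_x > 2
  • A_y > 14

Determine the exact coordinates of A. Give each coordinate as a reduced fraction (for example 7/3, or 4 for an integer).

A = (17, 17)

1. A_x = 17  [A = 2·M−B = 2·(19/2, 31/2)−(2, 14)]
2. A_y = 17  [A = 2·M−B = 2·(19/2, 31/2)−(2, 14)]
   so A = (17, 17)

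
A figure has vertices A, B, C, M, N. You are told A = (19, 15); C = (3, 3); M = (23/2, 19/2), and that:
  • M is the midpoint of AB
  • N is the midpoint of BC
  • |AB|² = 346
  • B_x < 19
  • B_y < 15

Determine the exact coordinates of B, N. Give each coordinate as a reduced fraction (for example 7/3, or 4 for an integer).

1. B_x = 4  [B = 2·M−A = 2·(23/2, 19/2)−(19, 15)]
2. B_y = 4  [B = 2·M−A = 2·(23/2, 19/2)−(19, 15)]
   so B = (4, 4)
3. N_x = 7/2  [2·N = B+C = (4, 4)+(3, 3)]
4. N_y = 7/2  [2·N = B+C = (4, 4)+(3, 3)]
   so N = (7/2, 7/2)

B = (4, 4)
N = (7/2, 7/2)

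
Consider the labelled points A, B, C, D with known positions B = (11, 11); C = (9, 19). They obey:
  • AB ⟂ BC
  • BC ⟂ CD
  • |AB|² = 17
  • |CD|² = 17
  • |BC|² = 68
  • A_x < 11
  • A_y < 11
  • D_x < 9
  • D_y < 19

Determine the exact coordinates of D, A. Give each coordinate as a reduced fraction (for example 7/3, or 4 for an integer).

1. D_x = 5  [[BC ⟂ CD ⇒ -2x+8y-134=0] ∩ [|D−(9, 19)|²=17]]
2. D_y = 18  [[BC ⟂ CD ⇒ -2x+8y-134=0] ∩ [|D−(9, 19)|²=17]]
   so D = (5, 18)
3. A_x = 7  [[AB ⟂ BC ⇒ 2x-8y+66=0] ∩ [|A−(11, 11)|²=17]]
4. A_y = 10  [[AB ⟂ BC ⇒ 2x-8y+66=0] ∩ [|A−(11, 11)|²=17]]
   so A = (7, 10)

D = (5, 18)
A = (7, 10)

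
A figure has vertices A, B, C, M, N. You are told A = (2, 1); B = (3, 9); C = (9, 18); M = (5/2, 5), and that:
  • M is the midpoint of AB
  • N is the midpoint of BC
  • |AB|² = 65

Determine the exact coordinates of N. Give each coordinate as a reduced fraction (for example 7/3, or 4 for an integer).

N = (6, 27/2)

1. N_x = 6  [2·N = B+C = (3, 9)+(9, 18)]
2. N_y = 27/2  [2·N = B+C = (3, 9)+(9, 18)]
   so N = (6, 27/2)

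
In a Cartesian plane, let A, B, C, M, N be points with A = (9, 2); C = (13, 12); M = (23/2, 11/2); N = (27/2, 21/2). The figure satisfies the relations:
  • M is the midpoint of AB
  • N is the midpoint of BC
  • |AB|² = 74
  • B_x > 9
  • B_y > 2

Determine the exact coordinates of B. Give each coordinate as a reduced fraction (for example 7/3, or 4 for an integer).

B = (14, 9)

1. B_x = 14  [B = 2·M−A = 2·(23/2, 11/2)−(9, 2)]
2. B_y = 9  [B = 2·M−A = 2·(23/2, 11/2)−(9, 2)]
   so B = (14, 9)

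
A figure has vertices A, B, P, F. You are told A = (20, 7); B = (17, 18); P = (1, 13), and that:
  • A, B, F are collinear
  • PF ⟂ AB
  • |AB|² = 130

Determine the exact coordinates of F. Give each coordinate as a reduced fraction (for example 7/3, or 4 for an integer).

F = (2231/130, 2263/130)

1. F_x = 2231/130  [[A, B, F are collinear ⇒ -11x-3y+241=0] ∩ [PF ⟂ AB ⇒ -3x+11y-140=0]]
2. F_y = 2263/130  [[A, B, F are collinear ⇒ -11x-3y+241=0] ∩ [PF ⟂ AB ⇒ -3x+11y-140=0]]
   so F = (2231/130, 2263/130)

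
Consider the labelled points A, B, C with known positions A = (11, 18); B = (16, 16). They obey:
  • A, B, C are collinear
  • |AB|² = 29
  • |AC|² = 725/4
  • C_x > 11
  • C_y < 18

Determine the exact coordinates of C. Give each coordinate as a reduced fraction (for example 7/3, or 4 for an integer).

1. C_x = 47/2  [[A, B, C are collinear ⇒ 2x+5y-112=0] ∩ [|C−(11, 18)|²=725/4]]
2. C_y = 13  [[A, B, C are collinear ⇒ 2x+5y-112=0] ∩ [|C−(11, 18)|²=725/4]]
   so C = (47/2, 13)

C = (47/2, 13)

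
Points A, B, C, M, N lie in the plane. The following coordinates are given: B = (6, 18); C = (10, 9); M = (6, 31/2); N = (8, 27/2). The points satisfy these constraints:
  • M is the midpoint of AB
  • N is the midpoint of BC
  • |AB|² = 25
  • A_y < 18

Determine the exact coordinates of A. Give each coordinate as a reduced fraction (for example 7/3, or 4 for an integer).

A = (6, 13)

1. A_x = 6  [A = 2·M−B = 2·(6, 31/2)−(6, 18)]
2. A_y = 13  [A = 2·M−B = 2·(6, 31/2)−(6, 18)]
   so A = (6, 13)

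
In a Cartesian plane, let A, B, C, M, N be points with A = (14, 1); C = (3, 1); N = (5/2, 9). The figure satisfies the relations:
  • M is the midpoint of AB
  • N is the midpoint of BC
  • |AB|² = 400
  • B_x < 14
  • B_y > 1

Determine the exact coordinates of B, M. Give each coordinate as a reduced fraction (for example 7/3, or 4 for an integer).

1. B_x = 2  [B = 2·N−C = 2·(5/2, 9)−(3, 1)]
2. B_y = 17  [B = 2·N−C = 2·(5/2, 9)−(3, 1)]
   so B = (2, 17)
3. M_x = 8  [2·M = A+B = (14, 1)+(2, 17)]
4. M_y = 9  [2·M = A+B = (14, 1)+(2, 17)]
   so M = (8, 9)

B = (2, 17)
M = (8, 9)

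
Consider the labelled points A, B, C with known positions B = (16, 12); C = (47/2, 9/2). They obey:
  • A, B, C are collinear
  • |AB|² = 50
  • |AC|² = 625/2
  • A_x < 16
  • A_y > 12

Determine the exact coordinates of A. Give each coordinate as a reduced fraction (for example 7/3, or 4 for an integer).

A = (11, 17)

1. A_x = 11  [[A, B, C are collinear ⇒ 15/2x+15/2y-210=0] ∩ [|A−(16, 12)|²=50]]
2. A_y = 17  [[A, B, C are collinear ⇒ 15/2x+15/2y-210=0] ∩ [|A−(16, 12)|²=50]]
   so A = (11, 17)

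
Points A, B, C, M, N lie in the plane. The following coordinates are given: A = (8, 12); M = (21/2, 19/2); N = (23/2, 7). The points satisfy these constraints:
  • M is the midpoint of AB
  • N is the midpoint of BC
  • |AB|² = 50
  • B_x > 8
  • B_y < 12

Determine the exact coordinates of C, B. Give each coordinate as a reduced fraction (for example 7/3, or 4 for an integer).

C = (10, 7)
B = (13, 7)

1. B_x = 13  [B = 2·M−A = 2·(21/2, 19/2)−(8, 12)]
2. B_y = 7  [B = 2·M−A = 2·(21/2, 19/2)−(8, 12)]
   so B = (13, 7)
3. C_x = 10  [C = 2·N−B = 2·(23/2, 7)−(13, 7)]
4. C_y = 7  [C = 2·N−B = 2·(23/2, 7)−(13, 7)]
   so C = (10, 7)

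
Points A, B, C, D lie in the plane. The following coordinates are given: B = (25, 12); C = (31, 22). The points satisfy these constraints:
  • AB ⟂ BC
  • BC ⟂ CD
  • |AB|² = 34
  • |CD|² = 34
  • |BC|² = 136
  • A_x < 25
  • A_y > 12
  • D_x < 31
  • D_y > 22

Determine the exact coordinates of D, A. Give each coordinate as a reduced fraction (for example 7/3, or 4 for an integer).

1. D_x = 26  [[BC ⟂ CD ⇒ 6x+10y-406=0] ∩ [|D−(31, 22)|²=34]]
2. D_y = 25  [[BC ⟂ CD ⇒ 6x+10y-406=0] ∩ [|D−(31, 22)|²=34]]
   so D = (26, 25)
3. A_x = 20  [[AB ⟂ BC ⇒ -6x-10y+270=0] ∩ [|A−(25, 12)|²=34]]
4. A_y = 15  [[AB ⟂ BC ⇒ -6x-10y+270=0] ∩ [|A−(25, 12)|²=34]]
   so A = (20, 15)

D = (26, 25)
A = (20, 15)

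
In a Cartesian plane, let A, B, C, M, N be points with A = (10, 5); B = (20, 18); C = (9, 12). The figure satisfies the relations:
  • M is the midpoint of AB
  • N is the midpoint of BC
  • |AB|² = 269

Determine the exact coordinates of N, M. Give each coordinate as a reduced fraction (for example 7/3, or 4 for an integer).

1. M_x = 15  [2·M = A+B = (10, 5)+(20, 18)]
2. M_y = 23/2  [2·M = A+B = (10, 5)+(20, 18)]
   so M = (15, 23/2)
3. N_x = 29/2  [2·N = B+C = (20, 18)+(9, 12)]
4. N_y = 15  [2·N = B+C = (20, 18)+(9, 12)]
   so N = (29/2, 15)

N = (29/2, 15)
M = (15, 23/2)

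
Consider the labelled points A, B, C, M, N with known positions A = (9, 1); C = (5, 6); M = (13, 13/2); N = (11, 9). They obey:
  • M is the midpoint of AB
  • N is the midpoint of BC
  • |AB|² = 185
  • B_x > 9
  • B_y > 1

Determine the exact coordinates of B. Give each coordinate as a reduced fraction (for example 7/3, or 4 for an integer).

1. B_x = 17  [B = 2·M−A = 2·(13, 13/2)−(9, 1)]
2. B_y = 12  [B = 2·M−A = 2·(13, 13/2)−(9, 1)]
   so B = (17, 12)

B = (17, 12)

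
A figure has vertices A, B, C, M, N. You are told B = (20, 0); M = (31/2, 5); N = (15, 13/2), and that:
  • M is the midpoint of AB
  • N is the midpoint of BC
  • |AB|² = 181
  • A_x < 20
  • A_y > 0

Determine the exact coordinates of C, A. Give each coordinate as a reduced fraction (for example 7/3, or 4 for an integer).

1. A_x = 11  [A = 2·M−B = 2·(31/2, 5)−(20, 0)]
2. A_y = 10  [A = 2·M−B = 2·(31/2, 5)−(20, 0)]
   so A = (11, 10)
3. C_x = 10  [C = 2·N−B = 2·(15, 13/2)−(20, 0)]
4. C_y = 13  [C = 2·N−B = 2·(15, 13/2)−(20, 0)]
   so C = (10, 13)

C = (10, 13)
A = (11, 10)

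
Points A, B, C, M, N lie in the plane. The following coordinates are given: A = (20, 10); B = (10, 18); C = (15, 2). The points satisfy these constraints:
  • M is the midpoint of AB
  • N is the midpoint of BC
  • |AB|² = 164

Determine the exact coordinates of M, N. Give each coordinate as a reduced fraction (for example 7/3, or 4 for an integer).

M = (15, 14)
N = (25/2, 10)

1. M_x = 15  [2·M = A+B = (20, 10)+(10, 18)]
2. M_y = 14  [2·M = A+B = (20, 10)+(10, 18)]
   so M = (15, 14)
3. N_x = 25/2  [2·N = B+C = (10, 18)+(15, 2)]
4. N_y = 10  [2·N = B+C = (10, 18)+(15, 2)]
   so N = (25/2, 10)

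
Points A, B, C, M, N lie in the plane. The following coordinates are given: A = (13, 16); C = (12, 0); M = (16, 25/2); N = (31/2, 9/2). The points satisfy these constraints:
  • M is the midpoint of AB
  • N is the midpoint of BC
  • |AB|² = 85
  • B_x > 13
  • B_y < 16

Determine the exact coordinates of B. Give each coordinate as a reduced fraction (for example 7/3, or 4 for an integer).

1. B_x = 19  [B = 2·M−A = 2·(16, 25/2)−(13, 16)]
2. B_y = 9  [B = 2·M−A = 2·(16, 25/2)−(13, 16)]
   so B = (19, 9)

B = (19, 9)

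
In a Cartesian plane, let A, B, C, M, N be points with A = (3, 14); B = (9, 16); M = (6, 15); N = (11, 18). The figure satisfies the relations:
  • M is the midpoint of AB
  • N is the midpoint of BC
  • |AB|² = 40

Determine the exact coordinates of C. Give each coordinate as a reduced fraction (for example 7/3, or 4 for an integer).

1. C_x = 13  [C = 2·N−B = 2·(11, 18)−(9, 16)]
2. C_y = 20  [C = 2·N−B = 2·(11, 18)−(9, 16)]
   so C = (13, 20)

C = (13, 20)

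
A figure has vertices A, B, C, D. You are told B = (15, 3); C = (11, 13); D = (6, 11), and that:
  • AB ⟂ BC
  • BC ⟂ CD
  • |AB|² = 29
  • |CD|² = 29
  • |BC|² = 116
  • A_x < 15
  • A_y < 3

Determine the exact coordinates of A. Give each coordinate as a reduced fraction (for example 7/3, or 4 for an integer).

A = (10, 1)

1. A_x = 10  [[AB ⟂ BC ⇒ 4x-10y-30=0] ∩ [|A−(15, 3)|²=29]]
2. A_y = 1  [[AB ⟂ BC ⇒ 4x-10y-30=0] ∩ [|A−(15, 3)|²=29]]
   so A = (10, 1)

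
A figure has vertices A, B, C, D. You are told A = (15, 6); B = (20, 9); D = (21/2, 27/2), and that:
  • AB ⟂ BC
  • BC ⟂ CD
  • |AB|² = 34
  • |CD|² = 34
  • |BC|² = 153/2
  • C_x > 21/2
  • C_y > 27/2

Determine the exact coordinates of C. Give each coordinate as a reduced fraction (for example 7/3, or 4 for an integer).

C = (31/2, 33/2)

1. C_x = 31/2  [[AB ⟂ BC ⇒ 5x+3y-127=0] ∩ [|C−(21/2, 27/2)|²=34]]
2. C_y = 33/2  [[AB ⟂ BC ⇒ 5x+3y-127=0] ∩ [|C−(21/2, 27/2)|²=34]]
   so C = (31/2, 33/2)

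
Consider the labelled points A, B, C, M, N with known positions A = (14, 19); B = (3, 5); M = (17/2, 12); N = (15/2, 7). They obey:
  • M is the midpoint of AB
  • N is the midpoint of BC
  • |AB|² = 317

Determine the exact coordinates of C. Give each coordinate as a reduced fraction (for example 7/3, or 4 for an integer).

1. C_x = 12  [C = 2·N−B = 2·(15/2, 7)−(3, 5)]
2. C_y = 9  [C = 2·N−B = 2·(15/2, 7)−(3, 5)]
   so C = (12, 9)

C = (12, 9)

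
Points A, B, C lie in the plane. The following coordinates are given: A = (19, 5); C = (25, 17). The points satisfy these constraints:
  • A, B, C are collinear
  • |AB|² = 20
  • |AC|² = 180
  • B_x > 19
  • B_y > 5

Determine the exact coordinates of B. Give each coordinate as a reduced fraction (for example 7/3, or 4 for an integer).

B = (21, 9)

1. B_x = 21  [[A, B, C are collinear ⇒ 12x-6y-198=0] ∩ [|B−(19, 5)|²=20]]
2. B_y = 9  [[A, B, C are collinear ⇒ 12x-6y-198=0] ∩ [|B−(19, 5)|²=20]]
   so B = (21, 9)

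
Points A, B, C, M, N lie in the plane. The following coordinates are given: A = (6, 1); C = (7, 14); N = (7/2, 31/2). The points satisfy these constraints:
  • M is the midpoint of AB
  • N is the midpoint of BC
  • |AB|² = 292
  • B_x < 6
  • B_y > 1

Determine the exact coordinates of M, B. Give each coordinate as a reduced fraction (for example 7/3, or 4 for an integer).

1. B_x = 0  [B = 2·N−C = 2·(7/2, 31/2)−(7, 14)]
2. B_y = 17  [B = 2·N−C = 2·(7/2, 31/2)−(7, 14)]
   so B = (0, 17)
3. M_x = 3  [2·M = A+B = (6, 1)+(0, 17)]
4. M_y = 9  [2·M = A+B = (6, 1)+(0, 17)]
   so M = (3, 9)

M = (3, 9)
B = (0, 17)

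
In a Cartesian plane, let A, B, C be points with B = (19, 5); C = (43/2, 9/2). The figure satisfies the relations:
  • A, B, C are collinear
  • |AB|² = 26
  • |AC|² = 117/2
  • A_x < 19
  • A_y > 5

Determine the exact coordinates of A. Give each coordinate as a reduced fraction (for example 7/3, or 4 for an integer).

A = (14, 6)

1. A_x = 14  [[A, B, C are collinear ⇒ 1/2x+5/2y-22=0] ∩ [|A−(19, 5)|²=26]]
2. A_y = 6  [[A, B, C are collinear ⇒ 1/2x+5/2y-22=0] ∩ [|A−(19, 5)|²=26]]
   so A = (14, 6)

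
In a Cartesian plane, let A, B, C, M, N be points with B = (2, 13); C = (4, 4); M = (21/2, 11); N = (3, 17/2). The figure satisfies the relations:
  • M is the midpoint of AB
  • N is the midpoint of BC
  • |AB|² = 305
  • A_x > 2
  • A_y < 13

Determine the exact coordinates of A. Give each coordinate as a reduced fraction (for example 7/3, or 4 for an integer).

1. A_x = 19  [A = 2·M−B = 2·(21/2, 11)−(2, 13)]
2. A_y = 9  [A = 2·M−B = 2·(21/2, 11)−(2, 13)]
   so A = (19, 9)

A = (19, 9)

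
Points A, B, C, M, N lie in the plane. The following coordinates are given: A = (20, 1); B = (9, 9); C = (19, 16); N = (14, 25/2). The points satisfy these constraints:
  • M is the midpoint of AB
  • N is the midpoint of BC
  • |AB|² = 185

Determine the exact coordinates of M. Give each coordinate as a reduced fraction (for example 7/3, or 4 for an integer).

1. M_x = 29/2  [2·M = A+B = (20, 1)+(9, 9)]
2. M_y = 5  [2·M = A+B = (20, 1)+(9, 9)]
   so M = (29/2, 5)

M = (29/2, 5)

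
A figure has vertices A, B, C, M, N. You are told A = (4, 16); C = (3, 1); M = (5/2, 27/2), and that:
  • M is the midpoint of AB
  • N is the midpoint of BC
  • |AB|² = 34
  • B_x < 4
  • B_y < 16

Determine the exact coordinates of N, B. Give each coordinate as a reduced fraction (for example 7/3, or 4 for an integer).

N = (2, 6)
B = (1, 11)

1. B_x = 1  [B = 2·M−A = 2·(5/2, 27/2)−(4, 16)]
2. B_y = 11  [B = 2·M−A = 2·(5/2, 27/2)−(4, 16)]
   so B = (1, 11)
3. N_x = 2  [2·N = B+C = (1, 11)+(3, 1)]
4. N_y = 6  [2·N = B+C = (1, 11)+(3, 1)]
   so N = (2, 6)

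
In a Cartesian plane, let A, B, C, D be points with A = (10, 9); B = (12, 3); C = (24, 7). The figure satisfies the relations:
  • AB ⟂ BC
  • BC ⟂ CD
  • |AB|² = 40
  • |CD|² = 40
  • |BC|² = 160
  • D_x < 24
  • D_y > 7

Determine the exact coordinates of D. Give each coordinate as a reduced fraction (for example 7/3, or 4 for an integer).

D = (22, 13)

1. D_x = 22  [[BC ⟂ CD ⇒ 12x+4y-316=0] ∩ [|D−(24, 7)|²=40]]
2. D_y = 13  [[BC ⟂ CD ⇒ 12x+4y-316=0] ∩ [|D−(24, 7)|²=40]]
   so D = (22, 13)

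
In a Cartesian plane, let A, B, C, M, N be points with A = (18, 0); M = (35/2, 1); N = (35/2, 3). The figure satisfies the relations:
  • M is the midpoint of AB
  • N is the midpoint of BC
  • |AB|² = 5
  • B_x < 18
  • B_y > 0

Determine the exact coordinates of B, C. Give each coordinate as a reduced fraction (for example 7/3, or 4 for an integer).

1. B_x = 17  [B = 2·M−A = 2·(35/2, 1)−(18, 0)]
2. B_y = 2  [B = 2·M−A = 2·(35/2, 1)−(18, 0)]
   so B = (17, 2)
3. C_x = 18  [C = 2·N−B = 2·(35/2, 3)−(17, 2)]
4. C_y = 4  [C = 2·N−B = 2·(35/2, 3)−(17, 2)]
   so C = (18, 4)

B = (17, 2)
C = (18, 4)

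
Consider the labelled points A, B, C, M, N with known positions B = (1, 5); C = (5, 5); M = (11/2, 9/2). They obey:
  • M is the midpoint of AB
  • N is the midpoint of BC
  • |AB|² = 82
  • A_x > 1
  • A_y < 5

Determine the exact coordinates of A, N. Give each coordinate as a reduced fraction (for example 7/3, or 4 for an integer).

A = (10, 4)
N = (3, 5)

1. A_x = 10  [A = 2·M−B = 2·(11/2, 9/2)−(1, 5)]
2. A_y = 4  [A = 2·M−B = 2·(11/2, 9/2)−(1, 5)]
   so A = (10, 4)
3. N_x = 3  [2·N = B+C = (1, 5)+(5, 5)]
4. N_y = 5  [2·N = B+C = (1, 5)+(5, 5)]
   so N = (3, 5)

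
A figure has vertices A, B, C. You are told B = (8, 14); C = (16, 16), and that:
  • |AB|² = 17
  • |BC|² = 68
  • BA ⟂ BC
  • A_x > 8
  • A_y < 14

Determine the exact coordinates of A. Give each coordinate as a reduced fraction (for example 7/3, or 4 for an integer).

A = (9, 10)

1. A_x = 9  [[BA ⟂ BC ⇒ 8x+2y-92=0] ∩ [|A−(8, 14)|²=17]]
2. A_y = 10  [[BA ⟂ BC ⇒ 8x+2y-92=0] ∩ [|A−(8, 14)|²=17]]
   so A = (9, 10)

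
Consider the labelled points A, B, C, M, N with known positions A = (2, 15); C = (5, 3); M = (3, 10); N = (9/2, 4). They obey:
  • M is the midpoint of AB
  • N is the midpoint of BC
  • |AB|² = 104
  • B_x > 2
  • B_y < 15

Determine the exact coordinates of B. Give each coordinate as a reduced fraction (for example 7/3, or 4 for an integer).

B = (4, 5)

1. B_x = 4  [B = 2·M−A = 2·(3, 10)−(2, 15)]
2. B_y = 5  [B = 2·M−A = 2·(3, 10)−(2, 15)]
   so B = (4, 5)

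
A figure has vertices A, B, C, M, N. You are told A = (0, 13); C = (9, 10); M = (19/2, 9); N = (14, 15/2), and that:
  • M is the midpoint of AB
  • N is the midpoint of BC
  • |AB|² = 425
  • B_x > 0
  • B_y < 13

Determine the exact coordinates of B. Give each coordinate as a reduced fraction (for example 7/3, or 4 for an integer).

1. B_x = 19  [B = 2·M−A = 2·(19/2, 9)−(0, 13)]
2. B_y = 5  [B = 2·M−A = 2·(19/2, 9)−(0, 13)]
   so B = (19, 5)

B = (19, 5)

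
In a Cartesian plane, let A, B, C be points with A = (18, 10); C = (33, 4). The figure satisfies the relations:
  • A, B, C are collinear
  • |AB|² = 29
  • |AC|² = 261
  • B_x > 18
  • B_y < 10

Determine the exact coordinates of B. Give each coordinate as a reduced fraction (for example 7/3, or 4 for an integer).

B = (23, 8)

1. B_x = 23  [[A, B, C are collinear ⇒ -6x-15y+258=0] ∩ [|B−(18, 10)|²=29]]
2. B_y = 8  [[A, B, C are collinear ⇒ -6x-15y+258=0] ∩ [|B−(18, 10)|²=29]]
   so B = (23, 8)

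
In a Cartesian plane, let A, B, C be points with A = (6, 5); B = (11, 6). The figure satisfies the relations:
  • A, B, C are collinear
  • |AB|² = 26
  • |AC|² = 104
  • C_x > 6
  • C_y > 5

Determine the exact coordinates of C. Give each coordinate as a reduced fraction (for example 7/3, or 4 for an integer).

C = (16, 7)

1. C_x = 16  [[A, B, C are collinear ⇒ -1x+5y-19=0] ∩ [|C−(6, 5)|²=104]]
2. C_y = 7  [[A, B, C are collinear ⇒ -1x+5y-19=0] ∩ [|C−(6, 5)|²=104]]
   so C = (16, 7)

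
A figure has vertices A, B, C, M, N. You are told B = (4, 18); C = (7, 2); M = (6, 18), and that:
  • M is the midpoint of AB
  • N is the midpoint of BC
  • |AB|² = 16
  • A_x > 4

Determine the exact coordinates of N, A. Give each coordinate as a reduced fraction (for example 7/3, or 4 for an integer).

N = (11/2, 10)
A = (8, 18)

1. A_x = 8  [A = 2·M−B = 2·(6, 18)−(4, 18)]
2. A_y = 18  [A = 2·M−B = 2·(6, 18)−(4, 18)]
   so A = (8, 18)
3. N_x = 11/2  [2·N = B+C = (4, 18)+(7, 2)]
4. N_y = 10  [2·N = B+C = (4, 18)+(7, 2)]
   so N = (11/2, 10)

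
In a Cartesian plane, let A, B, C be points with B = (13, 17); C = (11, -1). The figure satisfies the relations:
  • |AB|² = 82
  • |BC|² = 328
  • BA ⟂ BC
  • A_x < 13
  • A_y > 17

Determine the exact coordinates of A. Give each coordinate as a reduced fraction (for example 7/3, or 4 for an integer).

A = (4, 18)

1. A_x = 4  [[BA ⟂ BC ⇒ -2x-18y+332=0] ∩ [|A−(13, 17)|²=82]]
2. A_y = 18  [[BA ⟂ BC ⇒ -2x-18y+332=0] ∩ [|A−(13, 17)|²=82]]
   so A = (4, 18)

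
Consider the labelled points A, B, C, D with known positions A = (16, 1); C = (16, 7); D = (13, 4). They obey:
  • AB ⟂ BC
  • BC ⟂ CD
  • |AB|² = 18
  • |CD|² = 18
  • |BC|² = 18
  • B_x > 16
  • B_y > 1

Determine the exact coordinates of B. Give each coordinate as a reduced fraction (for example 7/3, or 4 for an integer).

1. B_x = 19  [[BC ⟂ CD ⇒ 3x+3y-69=0] ∩ [|B−(16, 1)|²=18]]
2. B_y = 4  [[BC ⟂ CD ⇒ 3x+3y-69=0] ∩ [|B−(16, 1)|²=18]]
   so B = (19, 4)

B = (19, 4)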